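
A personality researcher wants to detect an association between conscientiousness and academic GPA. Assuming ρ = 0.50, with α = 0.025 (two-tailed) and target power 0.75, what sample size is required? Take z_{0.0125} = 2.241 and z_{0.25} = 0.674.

Fisher's z: C = ½·ln((1+r)/(1−r)) = ½·ln(3.0000) = 0.5493.
n = ((z_{α/2} + z_β)/C)² + 3.
(2.241 + 0.674) / 0.5493 = 2.915 / 0.5493 = 5.307.
n = 5.307² + 3 = 28.16 + 3 = 31.2.
Round up.

n = 32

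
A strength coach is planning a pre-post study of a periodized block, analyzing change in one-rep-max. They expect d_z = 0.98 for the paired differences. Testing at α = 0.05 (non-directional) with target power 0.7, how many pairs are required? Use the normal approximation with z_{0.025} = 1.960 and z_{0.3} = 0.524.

For a paired (one-sample on differences) test: n = ((z_{α/2} + z_β) / d)².
z_{α/2} + z_β = 1.960 + 0.524 = 2.484.
n = (2.484 / 0.98)² = 2.535² = 6.42.
Round up.

n = 7 pairs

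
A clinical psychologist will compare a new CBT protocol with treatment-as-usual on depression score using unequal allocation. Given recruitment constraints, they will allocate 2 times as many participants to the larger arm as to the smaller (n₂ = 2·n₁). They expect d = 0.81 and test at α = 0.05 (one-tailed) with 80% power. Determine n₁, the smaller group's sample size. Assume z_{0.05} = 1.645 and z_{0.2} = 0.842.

With allocation ratio k = n₂/n₁ = 2, Var(x̄₁−x̄₂) = σ²(1/n₁ + 1/(k·n₁)) = σ²·(k+1)/(k·n₁).
So n₁ = (1 + 1/k)·((z_{α} + z_β)/d)² = 1.500 × (2.487/0.81)².
n₁ = 1.500 × 9.43 = 14.1.
Round up: n₁ = 15, giving n₂ = 2 × 15 = 30.

n₁ = 15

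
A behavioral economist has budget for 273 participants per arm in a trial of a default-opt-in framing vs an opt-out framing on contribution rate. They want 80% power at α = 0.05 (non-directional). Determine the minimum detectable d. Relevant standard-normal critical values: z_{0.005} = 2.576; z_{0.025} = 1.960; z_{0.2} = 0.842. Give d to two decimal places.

For two independent groups of n = 273 each: d_min = (z_{α/2} + z_β)·√(2/n).
z-sum = 1.960 + 0.842 = 2.802.
d_min = 2.802 × √(2/273) = 2.802 × 0.0856 = 0.240.

d_min ≈ 0.24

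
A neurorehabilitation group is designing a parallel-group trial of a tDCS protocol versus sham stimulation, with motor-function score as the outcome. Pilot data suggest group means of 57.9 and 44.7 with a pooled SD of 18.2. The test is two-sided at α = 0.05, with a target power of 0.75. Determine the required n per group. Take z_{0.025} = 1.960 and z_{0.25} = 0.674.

Cohen's d = |M₁ − M₂| / SD_pooled = |57.9 − 44.7| / 18.2 = 13.2 / 18.2 = 0.725.
For two independent groups with equal n: n = 2·((z_{α/2} + z_β) / d)².
z_{α/2} + z_β = 1.960 + 0.674 = 2.634.
n = 2 × (2.634 / 0.725)² = 2 × 3.633² = 2 × 13.20 = 26.4.
Round up to the next whole participant.

n = 27 per group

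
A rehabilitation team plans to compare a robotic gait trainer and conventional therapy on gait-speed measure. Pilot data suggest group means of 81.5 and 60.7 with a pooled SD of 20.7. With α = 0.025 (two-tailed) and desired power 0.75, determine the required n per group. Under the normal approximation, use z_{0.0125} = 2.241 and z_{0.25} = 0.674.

n = 17 per group

Cohen's d = |M₁ − M₂| / SD_pooled = |81.5 − 60.7| / 20.7 = 20.8 / 20.7 = 1.005.
For two independent groups with equal n: n = 2·((z_{α/2} + z_β) / d)².
z_{α/2} + z_β = 2.241 + 0.674 = 2.915.
n = 2 × (2.915 / 1.005)² = 2 × 2.900² = 2 × 8.41 = 16.8.
Round up to the next whole participant.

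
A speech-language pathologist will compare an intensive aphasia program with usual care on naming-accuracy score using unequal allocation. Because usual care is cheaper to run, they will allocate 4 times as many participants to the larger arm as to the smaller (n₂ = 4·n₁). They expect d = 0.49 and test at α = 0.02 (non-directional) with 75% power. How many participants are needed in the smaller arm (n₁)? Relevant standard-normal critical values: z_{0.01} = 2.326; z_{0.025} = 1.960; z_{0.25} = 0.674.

With allocation ratio k = n₂/n₁ = 4, Var(x̄₁−x̄₂) = σ²(1/n₁ + 1/(k·n₁)) = σ²·(k+1)/(k·n₁).
So n₁ = (1 + 1/k)·((z_{α/2} + z_β)/d)² = 1.250 × (3.000/0.49)².
n₁ = 1.250 × 37.48 = 46.9.
Round up: n₁ = 47, giving n₂ = 4 × 47 = 188.

n₁ = 47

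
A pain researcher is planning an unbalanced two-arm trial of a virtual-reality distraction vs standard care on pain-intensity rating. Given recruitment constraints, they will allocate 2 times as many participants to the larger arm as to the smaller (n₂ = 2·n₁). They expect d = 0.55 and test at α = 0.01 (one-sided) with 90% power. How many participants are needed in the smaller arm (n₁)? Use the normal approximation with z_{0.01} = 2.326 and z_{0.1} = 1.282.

With allocation ratio k = n₂/n₁ = 2, Var(x̄₁−x̄₂) = σ²(1/n₁ + 1/(k·n₁)) = σ²·(k+1)/(k·n₁).
So n₁ = (1 + 1/k)·((z_{α} + z_β)/d)² = 1.500 × (3.608/0.55)².
n₁ = 1.500 × 43.03 = 64.6.
Round up: n₁ = 65, giving n₂ = 2 × 65 = 130.

n₁ = 65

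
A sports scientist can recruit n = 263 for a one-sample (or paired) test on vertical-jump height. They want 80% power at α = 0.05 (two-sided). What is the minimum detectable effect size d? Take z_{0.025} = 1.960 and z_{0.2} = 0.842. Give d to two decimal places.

d_min ≈ 0.17

For a single sample (or paired design) of n = 263: d_min = (z_{α/2} + z_β)/√n.
z-sum = 1.960 + 0.842 = 2.802.
d_min = 2.802 / √263 = 2.802 / 16.217 = 0.173.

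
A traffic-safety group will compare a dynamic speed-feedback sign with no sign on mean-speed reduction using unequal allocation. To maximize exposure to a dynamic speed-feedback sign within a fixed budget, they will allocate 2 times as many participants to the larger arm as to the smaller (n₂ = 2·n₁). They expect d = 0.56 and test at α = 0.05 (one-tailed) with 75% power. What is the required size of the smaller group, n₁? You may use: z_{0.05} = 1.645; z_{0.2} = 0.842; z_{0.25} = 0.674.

n₁ = 26

With allocation ratio k = n₂/n₁ = 2, Var(x̄₁−x̄₂) = σ²(1/n₁ + 1/(k·n₁)) = σ²·(k+1)/(k·n₁).
So n₁ = (1 + 1/k)·((z_{α} + z_β)/d)² = 1.500 × (2.319/0.56)².
n₁ = 1.500 × 17.15 = 25.7.
Round up: n₁ = 26, giving n₂ = 2 × 26 = 52.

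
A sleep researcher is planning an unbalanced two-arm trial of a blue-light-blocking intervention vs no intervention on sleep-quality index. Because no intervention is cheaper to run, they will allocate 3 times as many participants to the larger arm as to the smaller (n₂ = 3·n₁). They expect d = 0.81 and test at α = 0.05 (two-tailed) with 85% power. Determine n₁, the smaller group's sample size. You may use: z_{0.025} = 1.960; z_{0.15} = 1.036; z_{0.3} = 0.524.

n₁ = 19

With allocation ratio k = n₂/n₁ = 3, Var(x̄₁−x̄₂) = σ²(1/n₁ + 1/(k·n₁)) = σ²·(k+1)/(k·n₁).
So n₁ = (1 + 1/k)·((z_{α/2} + z_β)/d)² = 1.333 × (2.996/0.81)².
n₁ = 1.333 × 13.68 = 18.2.
Round up: n₁ = 19, giving n₂ = 3 × 19 = 57.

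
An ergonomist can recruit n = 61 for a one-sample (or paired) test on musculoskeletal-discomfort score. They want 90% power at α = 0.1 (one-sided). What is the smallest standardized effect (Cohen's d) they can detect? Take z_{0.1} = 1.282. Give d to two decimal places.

For a single sample (or paired design) of n = 61: d_min = (z_{α} + z_β)/√n.
z-sum = 1.282 + 1.282 = 2.564.
d_min = 2.564 / √61 = 2.564 / 7.810 = 0.328.

d_min ≈ 0.33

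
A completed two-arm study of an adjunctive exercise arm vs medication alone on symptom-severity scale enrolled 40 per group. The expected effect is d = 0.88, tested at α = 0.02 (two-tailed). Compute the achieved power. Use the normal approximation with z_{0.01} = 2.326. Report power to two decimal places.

power ≈ 0.95

For two equal groups, power = Φ(d·√(n/2) − z_{α/2}).
d·√(n/2) = 0.88 × √(40/2) = 0.88 × 4.472 = 3.935.
z_β = 3.935 − 2.326 = 1.609.
Power = Φ(1.609) = 0.946.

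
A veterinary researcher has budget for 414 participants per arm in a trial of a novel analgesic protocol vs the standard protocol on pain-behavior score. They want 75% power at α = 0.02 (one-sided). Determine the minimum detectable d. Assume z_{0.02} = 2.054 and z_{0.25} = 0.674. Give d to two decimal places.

d_min ≈ 0.19

For two independent groups of n = 414 each: d_min = (z_{α} + z_β)·√(2/n).
z-sum = 2.054 + 0.674 = 2.728.
d_min = 2.728 × √(2/414) = 2.728 × 0.0695 = 0.190.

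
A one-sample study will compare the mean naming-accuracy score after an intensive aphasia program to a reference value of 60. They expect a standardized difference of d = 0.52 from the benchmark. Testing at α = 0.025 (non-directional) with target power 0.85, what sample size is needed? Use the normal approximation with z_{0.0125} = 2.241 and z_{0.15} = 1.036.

For a one-sample test: n = ((z_{α/2} + z_β) / d)².
z_{α/2} + z_β = 2.241 + 1.036 = 3.277.
n = (3.277 / 0.52)² = 6.302² = 39.71.
Round up.

n = 40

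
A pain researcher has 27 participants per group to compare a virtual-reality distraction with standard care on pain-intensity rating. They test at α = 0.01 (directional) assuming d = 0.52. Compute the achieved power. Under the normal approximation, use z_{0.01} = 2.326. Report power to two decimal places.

power ≈ 0.34

For two equal groups, power = Φ(d·√(n/2) − z_{α}).
d·√(n/2) = 0.52 × √(27/2) = 0.52 × 3.674 = 1.911.
z_β = 1.911 − 2.326 = -0.415.
Power = Φ(-0.415) = 0.339.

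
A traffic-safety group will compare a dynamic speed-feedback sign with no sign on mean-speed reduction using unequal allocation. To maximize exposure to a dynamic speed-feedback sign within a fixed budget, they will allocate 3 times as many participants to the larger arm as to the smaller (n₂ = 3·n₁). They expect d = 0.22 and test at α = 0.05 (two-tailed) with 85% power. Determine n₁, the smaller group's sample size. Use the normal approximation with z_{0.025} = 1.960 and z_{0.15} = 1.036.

n₁ = 248

With allocation ratio k = n₂/n₁ = 3, Var(x̄₁−x̄₂) = σ²(1/n₁ + 1/(k·n₁)) = σ²·(k+1)/(k·n₁).
So n₁ = (1 + 1/k)·((z_{α/2} + z_β)/d)² = 1.333 × (2.996/0.22)².
n₁ = 1.333 × 185.45 = 247.3.
Round up: n₁ = 248, giving n₂ = 3 × 248 = 744.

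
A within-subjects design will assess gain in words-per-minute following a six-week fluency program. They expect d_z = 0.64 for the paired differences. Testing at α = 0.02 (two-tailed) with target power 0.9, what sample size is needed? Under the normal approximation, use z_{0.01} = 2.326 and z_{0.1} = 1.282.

For a paired (one-sample on differences) test: n = ((z_{α/2} + z_β) / d)².
z_{α/2} + z_β = 2.326 + 1.282 = 3.608.
n = (3.608 / 0.64)² = 5.638² = 31.78.
Round up.

n = 32 pairs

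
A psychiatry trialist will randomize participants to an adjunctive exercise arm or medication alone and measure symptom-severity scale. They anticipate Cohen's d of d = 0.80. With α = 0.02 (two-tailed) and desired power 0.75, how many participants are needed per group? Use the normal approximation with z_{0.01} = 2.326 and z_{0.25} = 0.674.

n = 29 per group

For two independent groups with equal n: n = 2·((z_{α/2} + z_β) / d)².
z_{α/2} + z_β = 2.326 + 0.674 = 3.000.
n = 2 × (3.000 / 0.80)² = 2 × 3.750² = 2 × 14.06 = 28.1.
Round up to the next whole participant.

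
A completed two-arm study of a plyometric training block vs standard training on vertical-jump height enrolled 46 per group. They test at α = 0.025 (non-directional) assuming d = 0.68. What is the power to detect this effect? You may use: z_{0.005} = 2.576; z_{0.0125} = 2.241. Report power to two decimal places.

power ≈ 0.85

For two equal groups, power = Φ(d·√(n/2) − z_{α/2}).
d·√(n/2) = 0.68 × √(46/2) = 0.68 × 4.796 = 3.261.
z_β = 3.261 − 2.241 = 1.020.
Power = Φ(1.020) = 0.846.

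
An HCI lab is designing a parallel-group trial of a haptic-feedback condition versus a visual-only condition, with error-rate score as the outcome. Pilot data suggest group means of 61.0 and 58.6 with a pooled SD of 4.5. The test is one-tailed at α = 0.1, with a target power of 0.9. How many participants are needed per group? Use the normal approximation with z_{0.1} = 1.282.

Cohen's d = |M₁ − M₂| / SD_pooled = |61.0 − 58.6| / 4.5 = 2.4 / 4.5 = 0.533.
For two independent groups with equal n: n = 2·((z_{α} + z_β) / d)².
z_{α} + z_β = 1.282 + 1.282 = 2.564.
n = 2 × (2.564 / 0.533)² = 2 × 4.811² = 2 × 23.14 = 46.3.
Round up to the next whole participant.

n = 47 per group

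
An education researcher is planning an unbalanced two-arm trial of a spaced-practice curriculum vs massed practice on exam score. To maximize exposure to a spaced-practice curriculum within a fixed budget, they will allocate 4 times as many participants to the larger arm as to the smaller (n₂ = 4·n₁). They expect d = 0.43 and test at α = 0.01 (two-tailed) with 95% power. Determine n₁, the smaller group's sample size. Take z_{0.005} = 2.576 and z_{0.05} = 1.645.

n₁ = 121

With allocation ratio k = n₂/n₁ = 4, Var(x̄₁−x̄₂) = σ²(1/n₁ + 1/(k·n₁)) = σ²·(k+1)/(k·n₁).
So n₁ = (1 + 1/k)·((z_{α/2} + z_β)/d)² = 1.250 × (4.221/0.43)².
n₁ = 1.250 × 96.36 = 120.4.
Round up: n₁ = 121, giving n₂ = 4 × 121 = 484.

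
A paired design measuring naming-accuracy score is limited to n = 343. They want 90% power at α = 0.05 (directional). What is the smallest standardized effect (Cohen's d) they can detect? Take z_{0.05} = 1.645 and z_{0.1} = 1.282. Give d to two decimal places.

For a single sample (or paired design) of n = 343: d_min = (z_{α} + z_β)/√n.
z-sum = 1.645 + 1.282 = 2.927.
d_min = 2.927 / √343 = 2.927 / 18.520 = 0.158.

d_min ≈ 0.16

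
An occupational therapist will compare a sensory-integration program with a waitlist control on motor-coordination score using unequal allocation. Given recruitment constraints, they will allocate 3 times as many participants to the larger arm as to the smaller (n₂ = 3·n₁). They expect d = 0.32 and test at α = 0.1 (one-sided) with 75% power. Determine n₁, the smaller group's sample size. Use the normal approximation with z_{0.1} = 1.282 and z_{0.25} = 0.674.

With allocation ratio k = n₂/n₁ = 3, Var(x̄₁−x̄₂) = σ²(1/n₁ + 1/(k·n₁)) = σ²·(k+1)/(k·n₁).
So n₁ = (1 + 1/k)·((z_{α} + z_β)/d)² = 1.333 × (1.956/0.32)².
n₁ = 1.333 × 37.36 = 49.8.
Round up: n₁ = 50, giving n₂ = 3 × 50 = 150.

n₁ = 50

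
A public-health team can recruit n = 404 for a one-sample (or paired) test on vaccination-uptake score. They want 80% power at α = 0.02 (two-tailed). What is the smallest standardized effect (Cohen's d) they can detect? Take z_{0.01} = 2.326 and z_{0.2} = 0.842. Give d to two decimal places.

For a single sample (or paired design) of n = 404: d_min = (z_{α/2} + z_β)/√n.
z-sum = 2.326 + 0.842 = 3.168.
d_min = 3.168 / √404 = 3.168 / 20.100 = 0.158.

d_min ≈ 0.16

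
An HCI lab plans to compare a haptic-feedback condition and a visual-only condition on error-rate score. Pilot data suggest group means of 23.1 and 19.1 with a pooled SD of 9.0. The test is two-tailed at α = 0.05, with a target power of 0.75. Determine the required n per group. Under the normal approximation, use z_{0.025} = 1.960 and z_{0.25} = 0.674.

n = 71 per group

Cohen's d = |M₁ − M₂| / SD_pooled = |23.1 − 19.1| / 9.0 = 4.0 / 9.0 = 0.444.
For two independent groups with equal n: n = 2·((z_{α/2} + z_β) / d)².
z_{α/2} + z_β = 1.960 + 0.674 = 2.634.
n = 2 × (2.634 / 0.444)² = 2 × 5.932² = 2 × 35.19 = 70.4.
Round up to the next whole participant.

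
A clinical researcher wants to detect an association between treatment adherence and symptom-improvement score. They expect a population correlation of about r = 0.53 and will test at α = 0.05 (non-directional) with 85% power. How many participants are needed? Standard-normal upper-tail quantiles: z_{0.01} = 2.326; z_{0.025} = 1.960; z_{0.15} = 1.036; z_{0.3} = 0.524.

Fisher's z: C = ½·ln((1+r)/(1−r)) = ½·ln(3.2553) = 0.5901.
n = ((z_{α/2} + z_β)/C)² + 3.
(1.960 + 1.036) / 0.5901 = 2.996 / 0.5901 = 5.077.
n = 5.077² + 3 = 25.78 + 3 = 28.8.
Round up.

n = 29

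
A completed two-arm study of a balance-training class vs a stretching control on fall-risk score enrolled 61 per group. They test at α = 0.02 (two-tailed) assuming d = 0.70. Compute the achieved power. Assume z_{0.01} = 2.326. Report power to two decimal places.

power ≈ 0.94

For two equal groups, power = Φ(d·√(n/2) − z_{α/2}).
d·√(n/2) = 0.70 × √(61/2) = 0.70 × 5.523 = 3.866.
z_β = 3.866 − 2.326 = 1.540.
Power = Φ(1.540) = 0.938.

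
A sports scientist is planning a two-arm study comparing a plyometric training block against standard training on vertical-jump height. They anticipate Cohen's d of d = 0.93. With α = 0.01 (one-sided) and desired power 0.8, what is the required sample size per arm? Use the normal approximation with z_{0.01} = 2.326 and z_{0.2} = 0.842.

n = 24 per group

For two independent groups with equal n: n = 2·((z_{α} + z_β) / d)².
z_{α} + z_β = 2.326 + 0.842 = 3.168.
n = 2 × (3.168 / 0.93)² = 2 × 3.406² = 2 × 11.60 = 23.2.
Round up to the next whole participant.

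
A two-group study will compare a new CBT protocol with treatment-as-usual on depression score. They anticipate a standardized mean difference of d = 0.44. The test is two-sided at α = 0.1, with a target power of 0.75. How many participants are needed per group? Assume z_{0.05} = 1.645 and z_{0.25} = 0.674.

For two independent groups with equal n: n = 2·((z_{α/2} + z_β) / d)².
z_{α/2} + z_β = 1.645 + 0.674 = 2.319.
n = 2 × (2.319 / 0.44)² = 2 × 5.270² = 2 × 27.78 = 55.6.
Round up to the next whole participant.

n = 56 per group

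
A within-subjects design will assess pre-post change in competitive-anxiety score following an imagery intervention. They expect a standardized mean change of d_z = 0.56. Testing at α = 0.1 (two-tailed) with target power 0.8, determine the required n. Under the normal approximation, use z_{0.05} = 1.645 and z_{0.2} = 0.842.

n = 20 pairs

For a paired (one-sample on differences) test: n = ((z_{α/2} + z_β) / d)².
z_{α/2} + z_β = 1.645 + 0.842 = 2.487.
n = (2.487 / 0.56)² = 4.441² = 19.72.
Round up.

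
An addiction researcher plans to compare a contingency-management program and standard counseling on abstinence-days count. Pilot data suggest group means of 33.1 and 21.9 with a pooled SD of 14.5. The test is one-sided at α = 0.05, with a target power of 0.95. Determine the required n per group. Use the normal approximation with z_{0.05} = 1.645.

Cohen's d = |M₁ − M₂| / SD_pooled = |33.1 − 21.9| / 14.5 = 11.2 / 14.5 = 0.772.
For two independent groups with equal n: n = 2·((z_{α} + z_β) / d)².
z_{α} + z_β = 1.645 + 1.645 = 3.290.
n = 2 × (3.290 / 0.772)² = 2 × 4.262² = 2 × 18.16 = 36.3.
Round up to the next whole participant.

n = 37 per group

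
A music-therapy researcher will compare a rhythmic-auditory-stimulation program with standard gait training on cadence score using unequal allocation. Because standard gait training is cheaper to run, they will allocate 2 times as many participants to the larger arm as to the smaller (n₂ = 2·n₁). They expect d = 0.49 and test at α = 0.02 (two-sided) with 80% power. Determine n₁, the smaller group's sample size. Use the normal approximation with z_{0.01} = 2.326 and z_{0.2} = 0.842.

With allocation ratio k = n₂/n₁ = 2, Var(x̄₁−x̄₂) = σ²(1/n₁ + 1/(k·n₁)) = σ²·(k+1)/(k·n₁).
So n₁ = (1 + 1/k)·((z_{α/2} + z_β)/d)² = 1.500 × (3.168/0.49)².
n₁ = 1.500 × 41.80 = 62.7.
Round up: n₁ = 63, giving n₂ = 2 × 63 = 126.

n₁ = 63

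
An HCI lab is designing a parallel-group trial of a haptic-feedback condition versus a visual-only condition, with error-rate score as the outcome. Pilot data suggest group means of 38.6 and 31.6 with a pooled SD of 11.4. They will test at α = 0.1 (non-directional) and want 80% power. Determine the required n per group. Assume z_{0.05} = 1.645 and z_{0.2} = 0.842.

Cohen's d = |M₁ − M₂| / SD_pooled = |38.6 − 31.6| / 11.4 = 7.0 / 11.4 = 0.614.
For two independent groups with equal n: n = 2·((z_{α/2} + z_β) / d)².
z_{α/2} + z_β = 1.645 + 0.842 = 2.487.
n = 2 × (2.487 / 0.614)² = 2 × 4.050² = 2 × 16.41 = 32.8.
Round up to the next whole participant.

n = 33 per group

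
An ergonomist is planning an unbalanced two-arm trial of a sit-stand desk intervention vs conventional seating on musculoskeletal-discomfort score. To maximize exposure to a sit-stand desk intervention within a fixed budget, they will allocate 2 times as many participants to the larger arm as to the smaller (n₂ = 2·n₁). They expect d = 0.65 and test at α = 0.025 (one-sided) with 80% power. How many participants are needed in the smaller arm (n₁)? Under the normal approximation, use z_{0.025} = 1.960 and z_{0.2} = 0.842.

With allocation ratio k = n₂/n₁ = 2, Var(x̄₁−x̄₂) = σ²(1/n₁ + 1/(k·n₁)) = σ²·(k+1)/(k·n₁).
So n₁ = (1 + 1/k)·((z_{α} + z_β)/d)² = 1.500 × (2.802/0.65)².
n₁ = 1.500 × 18.58 = 27.9.
Round up: n₁ = 28, giving n₂ = 2 × 28 = 56.

n₁ = 28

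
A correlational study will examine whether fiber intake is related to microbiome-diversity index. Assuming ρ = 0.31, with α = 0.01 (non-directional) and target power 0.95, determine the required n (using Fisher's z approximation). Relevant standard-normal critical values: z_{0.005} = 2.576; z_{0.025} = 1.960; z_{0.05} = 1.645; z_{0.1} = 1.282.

Fisher's z: C = ½·ln((1+r)/(1−r)) = ½·ln(1.8986) = 0.3205.
n = ((z_{α/2} + z_β)/C)² + 3.
(2.576 + 1.645) / 0.3205 = 4.221 / 0.3205 = 13.170.
n = 13.170² + 3 = 173.45 + 3 = 176.5.
Round up.

n = 177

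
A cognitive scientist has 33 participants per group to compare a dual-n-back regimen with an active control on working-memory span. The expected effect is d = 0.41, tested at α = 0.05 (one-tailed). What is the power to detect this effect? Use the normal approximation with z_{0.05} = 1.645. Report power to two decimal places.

power ≈ 0.51

For two equal groups, power = Φ(d·√(n/2) − z_{α}).
d·√(n/2) = 0.41 × √(33/2) = 0.41 × 4.062 = 1.665.
z_β = 1.665 − 1.645 = 0.020.
Power = Φ(0.020) = 0.508.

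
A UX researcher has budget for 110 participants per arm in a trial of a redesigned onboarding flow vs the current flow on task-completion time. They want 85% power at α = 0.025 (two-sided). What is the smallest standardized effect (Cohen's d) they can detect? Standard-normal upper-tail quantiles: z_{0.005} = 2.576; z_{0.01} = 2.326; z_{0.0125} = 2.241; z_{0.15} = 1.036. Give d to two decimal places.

d_min ≈ 0.44

For two independent groups of n = 110 each: d_min = (z_{α/2} + z_β)·√(2/n).
z-sum = 2.241 + 1.036 = 3.277.
d_min = 3.277 × √(2/110) = 3.277 × 0.1348 = 0.442.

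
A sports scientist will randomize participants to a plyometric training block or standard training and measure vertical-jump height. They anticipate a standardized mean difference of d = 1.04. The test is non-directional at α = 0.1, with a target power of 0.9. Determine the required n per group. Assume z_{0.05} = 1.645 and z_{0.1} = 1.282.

n = 16 per group

For two independent groups with equal n: n = 2·((z_{α/2} + z_β) / d)².
z_{α/2} + z_β = 1.645 + 1.282 = 2.927.
n = 2 × (2.927 / 1.04)² = 2 × 2.814² = 2 × 7.92 = 15.8.
Round up to the next whole participant.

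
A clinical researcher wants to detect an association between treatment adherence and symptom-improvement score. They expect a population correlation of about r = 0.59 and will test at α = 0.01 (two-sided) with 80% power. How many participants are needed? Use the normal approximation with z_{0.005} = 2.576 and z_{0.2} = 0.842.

Fisher's z: C = ½·ln((1+r)/(1−r)) = ½·ln(3.8780) = 0.6777.
n = ((z_{α/2} + z_β)/C)² + 3.
(2.576 + 0.842) / 0.6777 = 3.418 / 0.6777 = 5.044.
n = 5.044² + 3 = 25.44 + 3 = 28.4.
Round up.

n = 29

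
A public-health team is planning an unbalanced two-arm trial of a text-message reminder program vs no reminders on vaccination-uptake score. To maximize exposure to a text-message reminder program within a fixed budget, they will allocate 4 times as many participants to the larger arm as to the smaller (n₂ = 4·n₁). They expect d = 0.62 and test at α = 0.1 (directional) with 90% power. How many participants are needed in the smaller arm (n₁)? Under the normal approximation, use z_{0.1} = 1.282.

n₁ = 22

With allocation ratio k = n₂/n₁ = 4, Var(x̄₁−x̄₂) = σ²(1/n₁ + 1/(k·n₁)) = σ²·(k+1)/(k·n₁).
So n₁ = (1 + 1/k)·((z_{α} + z_β)/d)² = 1.250 × (2.564/0.62)².
n₁ = 1.250 × 17.10 = 21.4.
Round up: n₁ = 22, giving n₂ = 4 × 22 = 88.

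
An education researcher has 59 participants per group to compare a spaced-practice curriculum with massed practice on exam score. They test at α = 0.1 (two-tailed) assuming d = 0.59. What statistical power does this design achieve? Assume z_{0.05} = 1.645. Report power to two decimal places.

For two equal groups, power = Φ(d·√(n/2) − z_{α/2}).
d·√(n/2) = 0.59 × √(59/2) = 0.59 × 5.431 = 3.205.
z_β = 3.205 − 1.645 = 1.560.
Power = Φ(1.560) = 0.941.

power ≈ 0.94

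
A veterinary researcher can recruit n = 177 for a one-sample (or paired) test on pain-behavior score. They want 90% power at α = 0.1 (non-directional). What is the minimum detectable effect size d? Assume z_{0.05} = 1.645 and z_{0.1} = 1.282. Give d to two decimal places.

For a single sample (or paired design) of n = 177: d_min = (z_{α/2} + z_β)/√n.
z-sum = 1.645 + 1.282 = 2.927.
d_min = 2.927 / √177 = 2.927 / 13.304 = 0.220.

d_min ≈ 0.22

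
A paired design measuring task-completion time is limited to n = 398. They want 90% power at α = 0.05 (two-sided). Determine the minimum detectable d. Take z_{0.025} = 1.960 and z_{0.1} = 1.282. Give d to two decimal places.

For a single sample (or paired design) of n = 398: d_min = (z_{α/2} + z_β)/√n.
z-sum = 1.960 + 1.282 = 3.242.
d_min = 3.242 / √398 = 3.242 / 19.950 = 0.163.

d_min ≈ 0.16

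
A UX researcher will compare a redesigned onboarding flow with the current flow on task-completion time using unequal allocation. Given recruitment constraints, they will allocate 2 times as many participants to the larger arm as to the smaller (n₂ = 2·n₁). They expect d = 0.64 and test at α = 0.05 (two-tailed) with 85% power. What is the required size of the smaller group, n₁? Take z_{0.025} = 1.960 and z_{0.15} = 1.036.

With allocation ratio k = n₂/n₁ = 2, Var(x̄₁−x̄₂) = σ²(1/n₁ + 1/(k·n₁)) = σ²·(k+1)/(k·n₁).
So n₁ = (1 + 1/k)·((z_{α/2} + z_β)/d)² = 1.500 × (2.996/0.64)².
n₁ = 1.500 × 21.91 = 32.9.
Round up: n₁ = 33, giving n₂ = 2 × 33 = 66.

n₁ = 33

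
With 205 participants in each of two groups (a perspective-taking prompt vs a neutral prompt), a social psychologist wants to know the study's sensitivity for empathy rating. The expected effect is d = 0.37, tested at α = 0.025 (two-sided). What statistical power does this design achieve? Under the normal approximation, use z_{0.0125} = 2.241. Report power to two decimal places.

For two equal groups, power = Φ(d·√(n/2) − z_{α/2}).
d·√(n/2) = 0.37 × √(205/2) = 0.37 × 10.124 = 3.746.
z_β = 3.746 − 2.241 = 1.505.
Power = Φ(1.505) = 0.934.

power ≈ 0.93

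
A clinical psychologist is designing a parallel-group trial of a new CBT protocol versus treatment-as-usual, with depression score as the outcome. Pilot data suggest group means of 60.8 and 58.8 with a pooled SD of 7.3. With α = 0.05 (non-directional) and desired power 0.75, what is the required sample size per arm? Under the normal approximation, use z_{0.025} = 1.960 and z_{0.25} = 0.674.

n = 185 per group

Cohen's d = |M₁ − M₂| / SD_pooled = |60.8 − 58.8| / 7.3 = 2.0 / 7.3 = 0.274.
For two independent groups with equal n: n = 2·((z_{α/2} + z_β) / d)².
z_{α/2} + z_β = 1.960 + 0.674 = 2.634.
n = 2 × (2.634 / 0.274)² = 2 × 9.613² = 2 × 92.41 = 184.8.
Round up to the next whole participant.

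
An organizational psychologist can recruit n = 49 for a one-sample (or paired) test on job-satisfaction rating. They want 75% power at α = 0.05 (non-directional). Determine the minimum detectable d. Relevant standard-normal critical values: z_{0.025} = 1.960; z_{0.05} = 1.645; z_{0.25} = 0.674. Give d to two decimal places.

For a single sample (or paired design) of n = 49: d_min = (z_{α/2} + z_β)/√n.
z-sum = 1.960 + 0.674 = 2.634.
d_min = 2.634 / √49 = 2.634 / 7.000 = 0.376.

d_min ≈ 0.38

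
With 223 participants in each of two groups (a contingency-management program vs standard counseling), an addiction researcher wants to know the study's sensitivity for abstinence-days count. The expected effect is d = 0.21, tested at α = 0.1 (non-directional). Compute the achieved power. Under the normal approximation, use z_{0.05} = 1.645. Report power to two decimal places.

For two equal groups, power = Φ(d·√(n/2) − z_{α/2}).
d·√(n/2) = 0.21 × √(223/2) = 0.21 × 10.559 = 2.217.
z_β = 2.217 − 1.645 = 0.572.
Power = Φ(0.572) = 0.716.

power ≈ 0.72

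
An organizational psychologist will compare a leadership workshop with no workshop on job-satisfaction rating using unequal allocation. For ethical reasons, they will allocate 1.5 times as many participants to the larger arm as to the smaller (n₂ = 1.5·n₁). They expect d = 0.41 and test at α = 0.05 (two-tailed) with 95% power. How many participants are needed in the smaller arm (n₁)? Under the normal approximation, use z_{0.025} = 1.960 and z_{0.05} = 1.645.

n₁ = 129

With allocation ratio k = n₂/n₁ = 1.5, Var(x̄₁−x̄₂) = σ²(1/n₁ + 1/(k·n₁)) = σ²·(k+1)/(k·n₁).
So n₁ = (1 + 1/k)·((z_{α/2} + z_β)/d)² = 1.667 × (3.605/0.41)².
n₁ = 1.667 × 77.31 = 128.9.
Round up: n₁ = 129, giving n₂ = ⌈1.5 × 129⌉ = ⌈193.5⌉ = 194.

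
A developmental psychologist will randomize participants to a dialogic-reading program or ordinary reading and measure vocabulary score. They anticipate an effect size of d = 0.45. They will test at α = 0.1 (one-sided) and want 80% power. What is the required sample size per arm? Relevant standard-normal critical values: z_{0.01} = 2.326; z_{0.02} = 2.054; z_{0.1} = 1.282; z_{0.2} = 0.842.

For two independent groups with equal n: n = 2·((z_{α} + z_β) / d)².
z_{α} + z_β = 1.282 + 0.842 = 2.124.
n = 2 × (2.124 / 0.45)² = 2 × 4.720² = 2 × 22.28 = 44.6.
Round up to the next whole participant.

n = 45 per group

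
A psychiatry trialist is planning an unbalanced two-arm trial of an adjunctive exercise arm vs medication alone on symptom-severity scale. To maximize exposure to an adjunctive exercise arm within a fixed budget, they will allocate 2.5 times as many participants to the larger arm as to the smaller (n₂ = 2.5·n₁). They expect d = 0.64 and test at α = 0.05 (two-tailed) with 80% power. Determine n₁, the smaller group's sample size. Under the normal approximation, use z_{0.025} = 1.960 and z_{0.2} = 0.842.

n₁ = 27

With allocation ratio k = n₂/n₁ = 2.5, Var(x̄₁−x̄₂) = σ²(1/n₁ + 1/(k·n₁)) = σ²·(k+1)/(k·n₁).
So n₁ = (1 + 1/k)·((z_{α/2} + z_β)/d)² = 1.400 × (2.802/0.64)².
n₁ = 1.400 × 19.17 = 26.8.
Round up: n₁ = 27, giving n₂ = ⌈2.5 × 27⌉ = ⌈67.5⌉ = 68.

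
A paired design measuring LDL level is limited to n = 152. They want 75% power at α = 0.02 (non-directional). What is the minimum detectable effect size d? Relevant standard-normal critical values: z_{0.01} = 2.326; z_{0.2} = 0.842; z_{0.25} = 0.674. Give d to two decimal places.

d_min ≈ 0.24

For a single sample (or paired design) of n = 152: d_min = (z_{α/2} + z_β)/√n.
z-sum = 2.326 + 0.674 = 3.000.
d_min = 3.000 / √152 = 3.000 / 12.329 = 0.243.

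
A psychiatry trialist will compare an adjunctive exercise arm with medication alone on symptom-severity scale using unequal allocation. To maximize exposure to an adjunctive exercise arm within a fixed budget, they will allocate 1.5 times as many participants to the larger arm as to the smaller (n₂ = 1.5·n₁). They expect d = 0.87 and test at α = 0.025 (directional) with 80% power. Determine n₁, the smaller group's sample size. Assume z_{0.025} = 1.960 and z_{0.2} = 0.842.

With allocation ratio k = n₂/n₁ = 1.5, Var(x̄₁−x̄₂) = σ²(1/n₁ + 1/(k·n₁)) = σ²·(k+1)/(k·n₁).
So n₁ = (1 + 1/k)·((z_{α} + z_β)/d)² = 1.667 × (2.802/0.87)².
n₁ = 1.667 × 10.37 = 17.3.
Round up: n₁ = 18, giving n₂ = 1.5 × 18 = 27.

n₁ = 18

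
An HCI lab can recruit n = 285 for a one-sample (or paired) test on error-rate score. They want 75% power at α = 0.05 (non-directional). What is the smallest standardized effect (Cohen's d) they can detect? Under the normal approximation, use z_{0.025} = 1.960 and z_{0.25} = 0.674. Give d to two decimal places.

For a single sample (or paired design) of n = 285: d_min = (z_{α/2} + z_β)/√n.
z-sum = 1.960 + 0.674 = 2.634.
d_min = 2.634 / √285 = 2.634 / 16.882 = 0.156.

d_min ≈ 0.16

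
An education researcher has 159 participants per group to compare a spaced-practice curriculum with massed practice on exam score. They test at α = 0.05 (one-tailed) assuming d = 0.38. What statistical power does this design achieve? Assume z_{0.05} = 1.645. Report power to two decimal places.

power ≈ 0.96

For two equal groups, power = Φ(d·√(n/2) − z_{α}).
d·√(n/2) = 0.38 × √(159/2) = 0.38 × 8.916 = 3.388.
z_β = 3.388 − 1.645 = 1.743.
Power = Φ(1.743) = 0.959.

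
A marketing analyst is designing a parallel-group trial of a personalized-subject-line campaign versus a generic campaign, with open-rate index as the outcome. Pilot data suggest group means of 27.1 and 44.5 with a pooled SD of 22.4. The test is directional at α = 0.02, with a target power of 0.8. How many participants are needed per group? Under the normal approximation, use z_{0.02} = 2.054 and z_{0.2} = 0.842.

n = 28 per group

Cohen's d = |M₁ − M₂| / SD_pooled = |27.1 − 44.5| / 22.4 = 17.4 / 22.4 = 0.777.
For two independent groups with equal n: n = 2·((z_{α} + z_β) / d)².
z_{α} + z_β = 2.054 + 0.842 = 2.896.
n = 2 × (2.896 / 0.777)² = 2 × 3.727² = 2 × 13.89 = 27.8.
Round up to the next whole participant.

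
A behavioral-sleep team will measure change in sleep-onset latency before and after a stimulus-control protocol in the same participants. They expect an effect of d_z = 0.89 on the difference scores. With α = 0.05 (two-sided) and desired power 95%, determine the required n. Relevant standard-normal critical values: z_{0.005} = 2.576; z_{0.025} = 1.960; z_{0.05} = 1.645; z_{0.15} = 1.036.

n = 17 pairs

For a paired (one-sample on differences) test: n = ((z_{α/2} + z_β) / d)².
z_{α/2} + z_β = 1.960 + 1.645 = 3.605.
n = (3.605 / 0.89)² = 4.051² = 16.41.
Round up.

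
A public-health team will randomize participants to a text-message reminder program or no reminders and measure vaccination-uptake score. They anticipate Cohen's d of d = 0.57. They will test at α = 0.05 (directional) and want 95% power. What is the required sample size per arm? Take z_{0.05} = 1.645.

For two independent groups with equal n: n = 2·((z_{α} + z_β) / d)².
z_{α} + z_β = 1.645 + 1.645 = 3.290.
n = 2 × (3.290 / 0.57)² = 2 × 5.772² = 2 × 33.32 = 66.6.
Round up to the next whole participant.

n = 67 per group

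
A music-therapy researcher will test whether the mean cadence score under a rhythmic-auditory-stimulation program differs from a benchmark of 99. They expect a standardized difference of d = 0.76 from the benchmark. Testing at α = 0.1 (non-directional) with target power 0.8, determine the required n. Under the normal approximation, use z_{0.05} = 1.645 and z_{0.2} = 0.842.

For a one-sample test: n = ((z_{α/2} + z_β) / d)².
z_{α/2} + z_β = 1.645 + 0.842 = 2.487.
n = (2.487 / 0.76)² = 3.272² = 10.71.
Round up.

n = 11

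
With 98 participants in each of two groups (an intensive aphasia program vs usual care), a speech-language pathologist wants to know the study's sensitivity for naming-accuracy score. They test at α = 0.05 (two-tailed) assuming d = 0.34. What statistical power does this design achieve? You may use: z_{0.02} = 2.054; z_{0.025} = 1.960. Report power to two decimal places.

For two equal groups, power = Φ(d·√(n/2) − z_{α/2}).
d·√(n/2) = 0.34 × √(98/2) = 0.34 × 7.000 = 2.380.
z_β = 2.380 − 1.960 = 0.420.
Power = Φ(0.420) = 0.663.

power ≈ 0.66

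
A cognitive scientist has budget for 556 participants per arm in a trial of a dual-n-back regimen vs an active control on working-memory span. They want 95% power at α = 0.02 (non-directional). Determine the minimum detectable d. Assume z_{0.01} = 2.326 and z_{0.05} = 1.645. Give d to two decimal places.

For two independent groups of n = 556 each: d_min = (z_{α/2} + z_β)·√(2/n).
z-sum = 2.326 + 1.645 = 3.971.
d_min = 3.971 × √(2/556) = 3.971 × 0.0600 = 0.238.

d_min ≈ 0.24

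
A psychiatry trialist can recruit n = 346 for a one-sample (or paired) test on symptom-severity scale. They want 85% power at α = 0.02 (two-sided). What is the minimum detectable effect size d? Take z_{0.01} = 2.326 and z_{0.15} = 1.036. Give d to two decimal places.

For a single sample (or paired design) of n = 346: d_min = (z_{α/2} + z_β)/√n.
z-sum = 2.326 + 1.036 = 3.362.
d_min = 3.362 / √346 = 3.362 / 18.601 = 0.181.

d_min ≈ 0.18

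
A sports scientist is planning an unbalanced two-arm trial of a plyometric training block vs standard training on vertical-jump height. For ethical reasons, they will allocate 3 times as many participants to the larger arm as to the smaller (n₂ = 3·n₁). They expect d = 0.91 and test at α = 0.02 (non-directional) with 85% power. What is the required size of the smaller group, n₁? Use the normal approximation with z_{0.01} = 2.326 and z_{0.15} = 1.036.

n₁ = 19

With allocation ratio k = n₂/n₁ = 3, Var(x̄₁−x̄₂) = σ²(1/n₁ + 1/(k·n₁)) = σ²·(k+1)/(k·n₁).
So n₁ = (1 + 1/k)·((z_{α/2} + z_β)/d)² = 1.333 × (3.362/0.91)².
n₁ = 1.333 × 13.65 = 18.2.
Round up: n₁ = 19, giving n₂ = 3 × 19 = 57.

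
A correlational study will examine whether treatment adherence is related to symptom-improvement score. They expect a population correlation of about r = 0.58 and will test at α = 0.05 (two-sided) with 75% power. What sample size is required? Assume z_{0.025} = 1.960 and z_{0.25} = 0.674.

n = 19

Fisher's z: C = ½·ln((1+r)/(1−r)) = ½·ln(3.7619) = 0.6625.
n = ((z_{α/2} + z_β)/C)² + 3.
(1.960 + 0.674) / 0.6625 = 2.634 / 0.6625 = 3.976.
n = 3.976² + 3 = 15.81 + 3 = 18.8.
Round up.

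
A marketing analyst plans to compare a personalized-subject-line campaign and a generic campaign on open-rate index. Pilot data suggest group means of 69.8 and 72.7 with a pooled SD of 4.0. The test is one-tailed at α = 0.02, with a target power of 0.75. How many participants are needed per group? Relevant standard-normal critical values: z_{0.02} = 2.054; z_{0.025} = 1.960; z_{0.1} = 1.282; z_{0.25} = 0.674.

n = 29 per group

Cohen's d = |M₁ − M₂| / SD_pooled = |69.8 − 72.7| / 4.0 = 2.9 / 4.0 = 0.725.
For two independent groups with equal n: n = 2·((z_{α} + z_β) / d)².
z_{α} + z_β = 2.054 + 0.674 = 2.728.
n = 2 × (2.728 / 0.725)² = 2 × 3.763² = 2 × 14.16 = 28.3.
Round up to the next whole participant.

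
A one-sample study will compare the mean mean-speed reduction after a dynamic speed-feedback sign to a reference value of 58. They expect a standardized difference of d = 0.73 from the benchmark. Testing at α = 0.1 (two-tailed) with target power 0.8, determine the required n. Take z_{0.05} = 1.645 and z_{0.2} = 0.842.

n = 12

For a one-sample test: n = ((z_{α/2} + z_β) / d)².
z_{α/2} + z_β = 1.645 + 0.842 = 2.487.
n = (2.487 / 0.73)² = 3.407² = 11.61.
Round up.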